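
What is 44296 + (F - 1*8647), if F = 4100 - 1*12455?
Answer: 27294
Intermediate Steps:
F = -8355 (F = 4100 - 12455 = -8355)
44296 + (F - 1*8647) = 44296 + (-8355 - 1*8647) = 44296 + (-8355 - 8647) = 44296 - 17002 = 27294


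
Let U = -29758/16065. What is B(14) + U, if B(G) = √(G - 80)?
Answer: -29758/16065 + I*√66 ≈ -1.8524 + 8.124*I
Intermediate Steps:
U = -29758/16065 (U = -29758*1/16065 = -29758/16065 ≈ -1.8524)
B(G) = √(-80 + G)
B(14) + U = √(-80 + 14) - 29758/16065 = √(-66) - 29758/16065 = I*√66 - 29758/16065 = -29758/16065 + I*√66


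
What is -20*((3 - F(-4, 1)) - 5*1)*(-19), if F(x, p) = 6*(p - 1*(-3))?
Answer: -9880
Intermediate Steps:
F(x, p) = 18 + 6*p (F(x, p) = 6*(p + 3) = 6*(3 + p) = 18 + 6*p)
-20*((3 - F(-4, 1)) - 5*1)*(-19) = -20*((3 - (18 + 6*1)) - 5*1)*(-19) = -20*((3 - (18 + 6)) - 5)*(-19) = -20*((3 - 1*24) - 5)*(-19) = -20*((3 - 24) - 5)*(-19) = -20*(-21 - 5)*(-19) = -(-520)*(-19) = -20*494 = -9880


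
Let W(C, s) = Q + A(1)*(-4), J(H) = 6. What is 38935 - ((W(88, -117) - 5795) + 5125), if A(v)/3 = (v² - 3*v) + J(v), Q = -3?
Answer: 39656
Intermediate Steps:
A(v) = 18 - 9*v + 3*v² (A(v) = 3*((v² - 3*v) + 6) = 3*(6 + v² - 3*v) = 18 - 9*v + 3*v²)
W(C, s) = -51 (W(C, s) = -3 + (18 - 9*1 + 3*1²)*(-4) = -3 + (18 - 9 + 3*1)*(-4) = -3 + (18 - 9 + 3)*(-4) = -3 + 12*(-4) = -3 - 48 = -51)
38935 - ((W(88, -117) - 5795) + 5125) = 38935 - ((-51 - 5795) + 5125) = 38935 - (-5846 + 5125) = 38935 - 1*(-721) = 38935 + 721 = 39656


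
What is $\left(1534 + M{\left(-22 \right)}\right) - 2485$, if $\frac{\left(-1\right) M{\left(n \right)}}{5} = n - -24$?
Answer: $-961$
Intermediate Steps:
$M{\left(n \right)} = -120 - 5 n$ ($M{\left(n \right)} = - 5 \left(n - -24\right) = - 5 \left(n + 24\right) = - 5 \left(24 + n\right) = -120 - 5 n$)
$\left(1534 + M{\left(-22 \right)}\right) - 2485 = \left(1534 - 10\right) - 2485 = 1524 - 2485 = -961$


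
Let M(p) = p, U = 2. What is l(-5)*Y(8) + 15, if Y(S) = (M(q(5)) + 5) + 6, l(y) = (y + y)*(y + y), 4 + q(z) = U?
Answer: 915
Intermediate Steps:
q(z) = -2 (q(z) = -4 + 2 = -2)
l(y) = 4*y**2 (l(y) = (2*y)*(2*y) = 4*y**2)
Y(S) = 9 (Y(S) = (-2 + 5) + 6 = 3 + 6 = 9)
l(-5)*Y(8) + 15 = (4*(-5)**2)*9 + 15 = (4*25)*9 + 15 = 100*9 + 15 = 900 + 15 = 915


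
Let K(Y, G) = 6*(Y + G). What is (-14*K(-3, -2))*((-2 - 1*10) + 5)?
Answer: -2940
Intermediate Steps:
K(Y, G) = 6*G + 6*Y (K(Y, G) = 6*(G + Y) = 6*G + 6*Y)
(-14*K(-3, -2))*((-2 - 1*10) + 5) = (-14*(6*(-2) + 6*(-3)))*((-2 - 1*10) + 5) = (-14*(-12 - 18))*((-2 - 10) + 5) = (-14*(-30))*(-12 + 5) = 420*(-7) = -2940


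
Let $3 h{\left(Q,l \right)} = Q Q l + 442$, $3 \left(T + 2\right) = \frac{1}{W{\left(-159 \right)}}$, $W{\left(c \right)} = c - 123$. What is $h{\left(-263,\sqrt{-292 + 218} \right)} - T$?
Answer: $\frac{126337}{846} + \frac{69169 i \sqrt{74}}{3} \approx 149.33 + 1.9834 \cdot 10^{5} i$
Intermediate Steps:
$W{\left(c \right)} = -123 + c$
$T = - \frac{1693}{846}$ ($T = -2 + \frac{1}{3 \left(-123 - 159\right)} = -2 + \frac{1}{3 \left(-282\right)} = -2 + \frac{1}{3} \left(- \frac{1}{282}\right) = -2 - \frac{1}{846} = - \frac{1693}{846} \approx -2.0012$)
$h{\left(Q,l \right)} = \frac{442}{3} + \frac{l Q^{2}}{3}$ ($h{\left(Q,l \right)} = \frac{Q Q l + 442}{3} = \frac{Q^{2} l + 442}{3} = \frac{l Q^{2} + 442}{3} = \frac{442 + l Q^{2}}{3} = \frac{442}{3} + \frac{l Q^{2}}{3}$)
$h{\left(-263,\sqrt{-292 + 218} \right)} - T = \left(\frac{442}{3} + \frac{\sqrt{-292 + 218} \left(-263\right)^{2}}{3}\right) - - \frac{1693}{846} = \left(\frac{442}{3} + \frac{1}{3} \sqrt{-74} \cdot 69169\right) + \frac{1693}{846} = \left(\frac{442}{3} + \frac{1}{3} i \sqrt{74} \cdot 69169\right) + \frac{1693}{846} = \left(\frac{442}{3} + \frac{69169 i \sqrt{74}}{3}\right) + \frac{1693}{846} = \frac{126337}{846} + \frac{69169 i \sqrt{74}}{3}$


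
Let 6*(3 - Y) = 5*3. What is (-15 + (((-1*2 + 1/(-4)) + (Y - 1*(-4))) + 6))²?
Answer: 729/16 ≈ 45.563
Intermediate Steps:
Y = ½ (Y = 3 - 5*3/6 = 3 - ⅙*15 = 3 - 5/2 = ½ ≈ 0.50000)
(-15 + (((-1*2 + 1/(-4)) + (Y - 1*(-4))) + 6))² = (-15 + (((-1*2 + 1/(-4)) + (½ - 1*(-4))) + 6))² = (-15 + (((-2 - ¼) + (½ + 4)) + 6))² = (-15 + ((-9/4 + 9/2) + 6))² = (-15 + (9/4 + 6))² = (-15 + 33/4)² = (-27/4)² = 729/16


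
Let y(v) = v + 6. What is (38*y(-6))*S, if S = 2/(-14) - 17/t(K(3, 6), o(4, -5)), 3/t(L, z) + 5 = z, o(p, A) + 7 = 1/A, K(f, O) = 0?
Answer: 0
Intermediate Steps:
o(p, A) = -7 + 1/A
t(L, z) = 3/(-5 + z)
y(v) = 6 + v
S = 7244/105 (S = 2/(-14) - 17/(3/(-5 + (-7 + 1/(-5)))) = 2*(-1/14) - 17/(3/(-5 + (-7 - ⅕))) = -⅐ - 17/(3/(-5 - 36/5)) = -⅐ - 17/(3/(-61/5)) = -⅐ - 17/(3*(-5/61)) = -⅐ - 17/(-15/61) = -⅐ - 17*(-61/15) = -⅐ + 1037/15 = 7244/105 ≈ 68.990)
(38*y(-6))*S = (38*(6 - 6))*(7244/105) = (38*0)*(7244/105) = 0*(7244/105) = 0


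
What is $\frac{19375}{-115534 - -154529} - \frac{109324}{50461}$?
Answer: $- \frac{657081501}{393545339} \approx -1.6696$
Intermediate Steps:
$\frac{19375}{-115534 - -154529} - \frac{109324}{50461} = \frac{19375}{-115534 + 154529} - \frac{109324}{50461} = \frac{19375}{38995} - \frac{109324}{50461} = 19375 \cdot \frac{1}{38995} - \frac{109324}{50461} = \frac{3875}{7799} - \frac{109324}{50461} = - \frac{657081501}{393545339}$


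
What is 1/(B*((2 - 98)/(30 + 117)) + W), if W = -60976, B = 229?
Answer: -49/2995152 ≈ -1.6360e-5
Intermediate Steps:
1/(B*((2 - 98)/(30 + 117)) + W) = 1/(229*((2 - 98)/(30 + 117)) - 60976) = 1/(229*(-96/147) - 60976) = 1/(229*(-96*1/147) - 60976) = 1/(229*(-32/49) - 60976) = 1/(-7328/49 - 60976) = 1/(-2995152/49) = -49/2995152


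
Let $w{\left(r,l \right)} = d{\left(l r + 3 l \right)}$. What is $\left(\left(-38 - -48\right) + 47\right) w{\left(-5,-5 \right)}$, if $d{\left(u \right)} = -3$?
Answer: $-171$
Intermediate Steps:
$w{\left(r,l \right)} = -3$
$\left(\left(-38 - -48\right) + 47\right) w{\left(-5,-5 \right)} = \left(\left(-38 - -48\right) + 47\right) \left(-3\right) = \left(\left(-38 + 48\right) + 47\right) \left(-3\right) = \left(10 + 47\right) \left(-3\right) = 57 \left(-3\right) = -171$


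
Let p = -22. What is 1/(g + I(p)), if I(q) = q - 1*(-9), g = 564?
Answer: 1/551 ≈ 0.0018149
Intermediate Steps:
I(q) = 9 + q (I(q) = q + 9 = 9 + q)
1/(g + I(p)) = 1/(564 + (9 - 22)) = 1/(564 - 13) = 1/551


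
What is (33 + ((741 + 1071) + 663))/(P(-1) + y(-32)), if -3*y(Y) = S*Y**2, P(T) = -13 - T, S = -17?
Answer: 1881/4343 ≈ 0.43311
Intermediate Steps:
y(Y) = 17*Y**2/3 (y(Y) = -(-17)*Y**2/3 = 17*Y**2/3)
(33 + ((741 + 1071) + 663))/(P(-1) + y(-32)) = (33 + ((741 + 1071) + 663))/((-13 - 1*(-1)) + (17/3)*(-32)**2) = (33 + (1812 + 663))/((-13 + 1) + (17/3)*1024) = (33 + 2475)/(-12 + 17408/3) = 2508/(17372/3) = 2508*(3/17372) = 1881/4343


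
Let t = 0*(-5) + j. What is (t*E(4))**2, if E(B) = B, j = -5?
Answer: 400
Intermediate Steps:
t = -5 (t = 0*(-5) - 5 = 0 - 5 = -5)
(t*E(4))**2 = (-5*4)**2 = (-20)**2 = 400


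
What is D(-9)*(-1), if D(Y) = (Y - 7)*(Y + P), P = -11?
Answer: -320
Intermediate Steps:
D(Y) = (-11 + Y)*(-7 + Y) (D(Y) = (Y - 7)*(Y - 11) = (-7 + Y)*(-11 + Y) = (-11 + Y)*(-7 + Y))
D(-9)*(-1) = (77 + (-9)² - 18*(-9))*(-1) = (77 + 81 + 162)*(-1) = 320*(-1) = -320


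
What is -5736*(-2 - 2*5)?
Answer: 68832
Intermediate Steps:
-5736*(-2 - 2*5) = -5736*(-2 - 10) = -5736*(-12) = 68832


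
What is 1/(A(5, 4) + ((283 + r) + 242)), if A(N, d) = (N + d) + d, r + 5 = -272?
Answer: 1/261 ≈ 0.0038314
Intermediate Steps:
r = -277 (r = -5 - 272 = -277)
A(N, d) = N + 2*d
1/(A(5, 4) + ((283 + r) + 242)) = 1/((5 + 2*4) + ((283 - 277) + 242)) = 1/((5 + 8) + (6 + 242)) = 1/(13 + 248) = 1/261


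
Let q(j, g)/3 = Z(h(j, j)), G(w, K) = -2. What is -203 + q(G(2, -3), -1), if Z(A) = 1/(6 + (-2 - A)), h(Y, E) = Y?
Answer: -405/2 ≈ -202.50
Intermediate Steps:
Z(A) = 1/(4 - A)
q(j, g) = -3/(-4 + j) (q(j, g) = 3*(-1/(-4 + j)) = -3/(-4 + j))
-203 + q(G(2, -3), -1) = -203 - 3/(-4 - 2) = -203 - 3/(-6) = -203 - 3*(-⅙) = -203 + ½ = -405/2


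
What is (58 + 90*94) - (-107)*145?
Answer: 24033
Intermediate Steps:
(58 + 90*94) - (-107)*145 = (58 + 8460) - 1*(-15515) = 8518 + 15515 = 24033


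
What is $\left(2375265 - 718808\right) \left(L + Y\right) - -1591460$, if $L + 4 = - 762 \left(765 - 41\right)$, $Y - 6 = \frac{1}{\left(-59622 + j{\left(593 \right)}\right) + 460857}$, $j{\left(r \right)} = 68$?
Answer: $- \frac{366727754851333269}{401303} \approx -9.1384 \cdot 10^{11}$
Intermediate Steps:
$Y = \frac{2407819}{401303}$ ($Y = 6 + \frac{1}{\left(-59622 + 68\right) + 460857} = 6 + \frac{1}{-59554 + 460857} = 6 + \frac{1}{401303} = \frac{2407819}{401303} \approx 6.0$)
$L = -551692$ ($L = -4 - 762 \left(765 - 41\right) = -4 - 551688 = -551692$)
$\left(2375265 - 718808\right) \left(L + Y\right) - -1591460 = \left(2375265 - 718808\right) \left(-551692 + \frac{2407819}{401303}\right) - -1591460 = 1656457 \left(- \frac{221393246857}{401303}\right) + 1591460 = - \frac{366728393509005649}{401303} + 1591460 = - \frac{366727754851333269}{401303}$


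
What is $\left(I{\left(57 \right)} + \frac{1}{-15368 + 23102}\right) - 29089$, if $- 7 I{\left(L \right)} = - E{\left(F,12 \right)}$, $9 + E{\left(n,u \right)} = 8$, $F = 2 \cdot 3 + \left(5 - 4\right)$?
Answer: $- \frac{1574828009}{54138} \approx -29089.0$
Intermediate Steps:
$F = 7$ ($F = 6 + \left(5 - 4\right) = 6 + 1 = 7$)
$E{\left(n,u \right)} = -1$ ($E{\left(n,u \right)} = -9 + 8 = -1$)
$I{\left(L \right)} = - \frac{1}{7}$ ($I{\left(L \right)} = - \frac{\left(-1\right) \left(-1\right)}{7} = \left(- \frac{1}{7}\right) 1 = - \frac{1}{7}$)
$\left(I{\left(57 \right)} + \frac{1}{-15368 + 23102}\right) - 29089 = \left(- \frac{1}{7} + \frac{1}{-15368 + 23102}\right) - 29089 = \left(- \frac{1}{7} + \frac{1}{7734}\right) - 29089 = - \frac{7727}{54138} - 29089 = - \frac{1574828009}{54138}$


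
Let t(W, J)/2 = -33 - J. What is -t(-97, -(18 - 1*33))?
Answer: 96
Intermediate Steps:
t(W, J) = -66 - 2*J (t(W, J) = 2*(-33 - J) = -66 - 2*J)
-t(-97, -(18 - 1*33)) = -(-66 - (-2)*(18 - 1*33)) = -(-66 - (-2)*(18 - 33)) = -(-66 - (-2)*(-15)) = -(-66 - 2*15) = -(-66 - 30) = -1*(-96) = 96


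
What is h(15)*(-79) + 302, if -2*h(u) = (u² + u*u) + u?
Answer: 37339/2 ≈ 18670.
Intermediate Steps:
h(u) = -u² - u/2 (h(u) = -((u² + u*u) + u)/2 = -((u² + u²) + u)/2 = -(2*u² + u)/2 = -(u + 2*u²)/2 = -u² - u/2)
h(15)*(-79) + 302 = -1*15*(½ + 15)*(-79) + 302 = -1*15*31/2*(-79) + 302 = -465/2*(-79) + 302 = 36735/2 + 302 = 37339/2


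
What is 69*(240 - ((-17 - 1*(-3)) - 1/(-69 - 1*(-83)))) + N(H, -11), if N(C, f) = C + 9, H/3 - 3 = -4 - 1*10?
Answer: 245097/14 ≈ 17507.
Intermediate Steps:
H = -33 (H = 9 + 3*(-4 - 1*10) = 9 + 3*(-4 - 10) = 9 + 3*(-14) = 9 - 42 = -33)
N(C, f) = 9 + C
69*(240 - ((-17 - 1*(-3)) - 1/(-69 - 1*(-83)))) + N(H, -11) = 69*(240 - ((-17 - 1*(-3)) - 1/(-69 - 1*(-83)))) + (9 - 33) = 69*(240 - ((-17 + 3) - 1/(-69 + 83))) - 24 = 69*(240 - (-14 - 1/14)) - 24 = 69*(240 - 1*(-197/14)) - 24 = 69*(240 + 197/14) - 24 = 69*(3557/14) - 24 = 245433/14 - 24 = 245097/14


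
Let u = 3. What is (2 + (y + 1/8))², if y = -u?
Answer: 49/64 ≈ 0.76563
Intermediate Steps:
y = -3 (y = -1*3 = -3)
(2 + (y + 1/8))² = (2 + (-3 + 1/8))² = (2 + (-3 + ⅛))² = (2 - 23/8)² = (-7/8)² = 49/64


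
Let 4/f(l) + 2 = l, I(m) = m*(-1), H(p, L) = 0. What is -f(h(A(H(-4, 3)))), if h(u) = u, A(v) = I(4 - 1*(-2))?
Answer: 1/2 ≈ 0.50000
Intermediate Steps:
I(m) = -m
A(v) = -6 (A(v) = -(4 - 1*(-2)) = -(4 + 2) = -1*6 = -6)
f(l) = 4/(-2 + l)
-f(h(A(H(-4, 3)))) = -4/(-2 - 6) = -4/(-8) = -4*(-1)/8 = -1*(-1/2) = 1/2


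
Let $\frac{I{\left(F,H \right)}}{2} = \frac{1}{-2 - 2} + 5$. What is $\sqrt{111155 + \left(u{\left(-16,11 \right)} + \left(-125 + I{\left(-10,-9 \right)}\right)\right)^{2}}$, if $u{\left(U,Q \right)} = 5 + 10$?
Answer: $\frac{\sqrt{485021}}{2} \approx 348.22$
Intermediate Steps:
$u{\left(U,Q \right)} = 15$
$I{\left(F,H \right)} = \frac{19}{2}$ ($I{\left(F,H \right)} = 2 \left(\frac{1}{-2 - 2} + 5\right) = 2 \left(\frac{1}{-4} + 5\right) = 2 \left(- \frac{1}{4} + 5\right) = 2 \cdot \frac{19}{4} = \frac{19}{2}$)
$\sqrt{111155 + \left(u{\left(-16,11 \right)} + \left(-125 + I{\left(-10,-9 \right)}\right)\right)^{2}} = \sqrt{111155 + \left(15 + \left(-125 + \frac{19}{2}\right)\right)^{2}} = \sqrt{111155 + \left(15 - \frac{231}{2}\right)^{2}} = \sqrt{111155 + \left(- \frac{201}{2}\right)^{2}} = \sqrt{111155 + \frac{40401}{4}} = \sqrt{\frac{485021}{4}} = \frac{\sqrt{485021}}{2}$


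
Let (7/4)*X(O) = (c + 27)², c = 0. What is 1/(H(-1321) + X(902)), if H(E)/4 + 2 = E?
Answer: -7/34128 ≈ -0.00020511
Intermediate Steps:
X(O) = 2916/7 (X(O) = 4*(0 + 27)²/7 = (4/7)*27² = (4/7)*729 = 2916/7)
H(E) = -8 + 4*E
1/(H(-1321) + X(902)) = 1/((-8 + 4*(-1321)) + 2916/7) = 1/((-8 - 5284) + 2916/7) = 1/(-5292 + 2916/7) = 1/(-34128/7) = -7/34128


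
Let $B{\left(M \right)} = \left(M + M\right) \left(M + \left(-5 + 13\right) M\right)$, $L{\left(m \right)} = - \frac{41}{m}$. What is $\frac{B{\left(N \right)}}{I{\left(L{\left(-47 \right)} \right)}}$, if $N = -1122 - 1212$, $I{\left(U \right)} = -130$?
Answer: $- \frac{49028004}{65} \approx -7.5428 \cdot 10^{5}$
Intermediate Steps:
$N = -2334$ ($N = -1122 - 1212 = -2334$)
$B{\left(M \right)} = 18 M^{2}$ ($B{\left(M \right)} = 2 M \left(M + 8 M\right) = 2 M 9 M = 18 M^{2}$)
$\frac{B{\left(N \right)}}{I{\left(L{\left(-47 \right)} \right)}} = \frac{18 \left(-2334\right)^{2}}{-130} = 18 \cdot 5447556 \left(- \frac{1}{130}\right) = 98056008 \left(- \frac{1}{130}\right) = - \frac{49028004}{65}$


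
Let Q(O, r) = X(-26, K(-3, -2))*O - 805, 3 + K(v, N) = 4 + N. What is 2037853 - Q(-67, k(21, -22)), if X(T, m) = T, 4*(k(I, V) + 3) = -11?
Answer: 2036916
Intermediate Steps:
k(I, V) = -23/4 (k(I, V) = -3 + (¼)*(-11) = -3 - 11/4 = -23/4)
K(v, N) = 1 + N (K(v, N) = -3 + (4 + N) = 1 + N)
Q(O, r) = -805 - 26*O (Q(O, r) = -26*O - 805 = -805 - 26*O)
2037853 - Q(-67, k(21, -22)) = 2037853 - (-805 - 26*(-67)) = 2037853 - (-805 + 1742) = 2037853 - 1*937 = 2037853 - 937 = 2036916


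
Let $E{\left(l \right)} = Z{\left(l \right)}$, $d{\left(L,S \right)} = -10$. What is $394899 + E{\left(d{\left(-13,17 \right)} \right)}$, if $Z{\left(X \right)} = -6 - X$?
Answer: $394903$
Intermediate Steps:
$E{\left(l \right)} = -6 - l$
$394899 + E{\left(d{\left(-13,17 \right)} \right)} = 394899 - -4 = 394899 + \left(-6 + 10\right) = 394899 + 4 = 394903$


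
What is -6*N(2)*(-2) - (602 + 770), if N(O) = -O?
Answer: -1396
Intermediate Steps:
-6*N(2)*(-2) - (602 + 770) = -(-6)*2*(-2) - (602 + 770) = -6*(-2)*(-2) - 1*1372 = 12*(-2) - 1372 = -24 - 1372 = -1396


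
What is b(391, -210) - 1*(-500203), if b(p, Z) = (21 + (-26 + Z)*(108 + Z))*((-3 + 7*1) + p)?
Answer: 10016938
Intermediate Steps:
b(p, Z) = (4 + p)*(21 + (-26 + Z)*(108 + Z)) (b(p, Z) = (21 + (-26 + Z)*(108 + Z))*((-3 + 7) + p) = (21 + (-26 + Z)*(108 + Z))*(4 + p) = (4 + p)*(21 + (-26 + Z)*(108 + Z)))
b(391, -210) - 1*(-500203) = (-11148 - 2787*391 + 4*(-210)² + 328*(-210) + 391*(-210)² + 82*(-210)*391) - 1*(-500203) = (-11148 - 1089717 + 4*44100 - 68880 + 391*44100 - 6733020) + 500203 = (-11148 - 1089717 + 176400 - 68880 + 17243100 - 6733020) + 500203 = 9516735 + 500203 = 10016938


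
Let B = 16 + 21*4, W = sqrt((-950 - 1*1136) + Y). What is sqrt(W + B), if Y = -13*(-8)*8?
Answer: sqrt(100 + I*sqrt(1254)) ≈ 10.151 + 1.7443*I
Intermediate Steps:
Y = 832 (Y = 104*8 = 832)
W = I*sqrt(1254) (W = sqrt((-950 - 1*1136) + 832) = sqrt((-950 - 1136) + 832) = sqrt(-2086 + 832) = sqrt(-1254) = I*sqrt(1254) ≈ 35.412*I)
B = 100 (B = 16 + 84 = 100)
sqrt(W + B) = sqrt(I*sqrt(1254) + 100) = sqrt(100 + I*sqrt(1254))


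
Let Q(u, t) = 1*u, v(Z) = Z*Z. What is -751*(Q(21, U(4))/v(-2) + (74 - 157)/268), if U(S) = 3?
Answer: -248581/67 ≈ -3710.2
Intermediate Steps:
v(Z) = Z²
Q(u, t) = u
-751*(Q(21, U(4))/v(-2) + (74 - 157)/268) = -751*(21/((-2)²) + (74 - 157)/268) = -751*(21/4 - 83*1/268) = -751*(21*(¼) - 83/268) = -751*(21/4 - 83/268) = -751*331/67 = -248581/67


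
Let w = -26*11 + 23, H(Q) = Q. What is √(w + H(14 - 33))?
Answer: I*√282 ≈ 16.793*I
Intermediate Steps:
w = -263 (w = -286 + 23 = -263)
√(w + H(14 - 33)) = √(-263 + (14 - 33)) = √(-263 - 19) = √(-282) = I*√282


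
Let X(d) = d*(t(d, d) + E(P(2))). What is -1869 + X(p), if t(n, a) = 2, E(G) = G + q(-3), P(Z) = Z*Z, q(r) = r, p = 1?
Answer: -1866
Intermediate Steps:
P(Z) = Z²
E(G) = -3 + G (E(G) = G - 3 = -3 + G)
X(d) = 3*d (X(d) = d*(2 + (-3 + 2²)) = d*(2 + (-3 + 4)) = d*(2 + 1) = d*3 = 3*d)
-1869 + X(p) = -1869 + 3*1 = -1869 + 3 = -1866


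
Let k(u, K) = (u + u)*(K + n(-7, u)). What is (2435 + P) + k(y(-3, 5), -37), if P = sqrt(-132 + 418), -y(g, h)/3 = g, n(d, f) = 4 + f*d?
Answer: 707 + sqrt(286) ≈ 723.91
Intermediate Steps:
n(d, f) = 4 + d*f
y(g, h) = -3*g
k(u, K) = 2*u*(4 + K - 7*u) (k(u, K) = (u + u)*(K + (4 - 7*u)) = (2*u)*(4 + K - 7*u) = 2*u*(4 + K - 7*u))
P = sqrt(286) ≈ 16.912
(2435 + P) + k(y(-3, 5), -37) = (2435 + sqrt(286)) + 2*(-3*(-3))*(4 - 37 - (-21)*(-3)) = (2435 + sqrt(286)) + 2*9*(4 - 37 - 7*9) = (2435 + sqrt(286)) + 2*9*(4 - 37 - 63) = (2435 + sqrt(286)) + 2*9*(-96) = (2435 + sqrt(286)) - 1728 = 707 + sqrt(286)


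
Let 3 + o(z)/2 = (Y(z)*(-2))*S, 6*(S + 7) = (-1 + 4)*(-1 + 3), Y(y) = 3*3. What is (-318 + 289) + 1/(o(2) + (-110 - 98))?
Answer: -57/2 ≈ -28.500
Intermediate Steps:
Y(y) = 9
S = -6 (S = -7 + ((-1 + 4)*(-1 + 3))/6 = -7 + (3*2)/6 = -7 + (⅙)*6 = -7 + 1 = -6)
o(z) = 210 (o(z) = -6 + 2*((9*(-2))*(-6)) = -6 + 2*(-18*(-6)) = -6 + 2*108 = -6 + 216 = 210)
(-318 + 289) + 1/(o(2) + (-110 - 98)) = (-318 + 289) + 1/(210 + (-110 - 98)) = -29 + 1/(210 - 208) = -29 + 1/2 = -29 + ½ = -57/2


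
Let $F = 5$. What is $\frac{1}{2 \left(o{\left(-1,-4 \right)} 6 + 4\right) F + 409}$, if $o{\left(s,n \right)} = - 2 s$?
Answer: $\frac{1}{569} \approx 0.0017575$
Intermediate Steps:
$\frac{1}{2 \left(o{\left(-1,-4 \right)} 6 + 4\right) F + 409} = \frac{1}{2 \left(\left(-2\right) \left(-1\right) 6 + 4\right) 5 + 409} = \frac{1}{2 \left(2 \cdot 6 + 4\right) 5 + 409} = \frac{1}{2 \left(12 + 4\right) 5 + 409} = \frac{1}{2 \cdot 16 \cdot 5 + 409} = \frac{1}{32 \cdot 5 + 409} = \frac{1}{160 + 409} = \frac{1}{569}$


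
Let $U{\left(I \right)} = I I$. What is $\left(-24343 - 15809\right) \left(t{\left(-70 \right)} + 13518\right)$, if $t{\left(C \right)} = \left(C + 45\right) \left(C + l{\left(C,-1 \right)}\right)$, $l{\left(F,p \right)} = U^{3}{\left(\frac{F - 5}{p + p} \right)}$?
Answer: $\frac{22331849343720987}{8} \approx 2.7915 \cdot 10^{15}$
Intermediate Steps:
$U{\left(I \right)} = I^{2}$
$l{\left(F,p \right)} = \frac{\left(-5 + F\right)^{6}}{64 p^{6}}$ ($l{\left(F,p \right)} = \left(\left(\frac{F - 5}{p + p}\right)^{2}\right)^{3} = \left(\left(\frac{-5 + F}{2 p}\right)^{2}\right)^{3} = \left(\frac{\left(-5 + F\right)^{2}}{4 p^{2}}\right)^{3} = \frac{\left(-5 + F\right)^{6}}{64 p^{6}}$)
$t{\left(C \right)} = \left(45 + C\right) \left(C + \frac{\left(-5 + C\right)^{6}}{64}\right)$ ($t{\left(C \right)} = \left(C + 45\right) \left(C + \frac{\left(-5 + C\right)^{6}}{64 \cdot 1}\right) = \left(45 + C\right) \left(C + \frac{1}{64} \cdot 1 \left(-5 + C\right)^{6}\right) = \left(45 + C\right) \left(C + \frac{\left(-5 + C\right)^{6}}{64}\right)$)
$\left(-24343 - 15809\right) \left(t{\left(-70 \right)} + 13518\right) = \left(-24343 - 15809\right) \left(\left(\left(-70\right)^{2} + 45 \left(-70\right) + \frac{45 \left(-5 - 70\right)^{6}}{64} + \frac{1}{64} \left(-70\right) \left(5 - -70\right)^{6}\right) + 13518\right) = - 40152 \left(\left(4900 - 3150 + \frac{45 \left(-75\right)^{6}}{64} + \frac{1}{64} \left(-70\right) \left(5 + 70\right)^{6}\right) + 13518\right) = - 40152 \left(\left(4900 - 3150 + \frac{45}{64} \cdot 177978515625 + \frac{1}{64} \left(-70\right) 75^{6}\right) + 13518\right) = - 40152 \left(\left(4900 - 3150 + \frac{8009033203125}{64} + \frac{1}{64} \left(-70\right) 177978515625\right) + 13518\right) = - 40152 \left(\left(4900 - 3150 + \frac{8009033203125}{64} - \frac{6229248046875}{32}\right) + 13518\right) = - 40152 \left(- \frac{4449462778625}{64} + 13518\right) = \left(-40152\right) \left(- \frac{4449461913473}{64}\right) = \frac{22331849343720987}{8}$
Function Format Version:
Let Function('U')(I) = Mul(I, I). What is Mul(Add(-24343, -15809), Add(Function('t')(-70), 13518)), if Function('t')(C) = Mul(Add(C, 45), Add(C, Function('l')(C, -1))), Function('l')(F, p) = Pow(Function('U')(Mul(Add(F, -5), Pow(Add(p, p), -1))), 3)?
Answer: Rational(22331849343720987, 8) ≈ 2.7915e+15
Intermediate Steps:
Function('U')(I) = Pow(I, 2)
Function('l')(F, p) = Mul(Rational(1, 64), Pow(p, -6), Pow(Add(-5, F), 6)) (Function('l')(F, p) = Pow(Pow(Mul(Add(F, -5), Pow(Add(p, p), -1)), 2), 3) = Pow(Pow(Mul(Add(-5, F), Pow(Mul(2, p), -1)), 2), 3) = Pow(Pow(Mul(Add(-5, F), Mul(Rational(1, 2), Pow(p, -1))), 2), 3) = Pow(Pow(Mul(Rational(1, 2), Pow(p, -1), Add(-5, F)), 2), 3) = Pow(Mul(Rational(1, 4), Pow(p, -2), Pow(Add(-5, F), 2)), 3) = Mul(Rational(1, 64), Pow(p, -6), Pow(Add(-5, F), 6)))
Function('t')(C) = Mul(Add(45, C), Add(C, Mul(Rational(1, 64), Pow(Add(-5, C), 6)))) (Function('t')(C) = Mul(Add(C, 45), Add(C, Mul(Rational(1, 64), Pow(-1, -6), Pow(Add(-5, C), 6)))) = Mul(Add(45, C), Add(C, Mul(Rational(1, 64), 1, Pow(Add(-5, C), 6)))) = Mul(Add(45, C), Add(C, Mul(Rational(1, 64), Pow(Add(-5, C), 6)))))
Mul(Add(-24343, -15809), Add(Function('t')(-70), 13518)) = Mul(Add(-24343, -15809), Add(Add(Pow(-70, 2), Mul(45, -70), Mul(Rational(45, 64), Pow(Add(-5, -70), 6)), Mul(Rational(1, 64), -70, Pow(Add(5, Mul(-1, -70)), 6))), 13518)) = Mul(-40152, Add(Add(4900, -3150, Mul(Rational(45, 64), Pow(-75, 6)), Mul(Rational(1, 64), -70, Pow(Add(5, 70), 6))), 13518)) = Mul(-40152, Add(Add(4900, -3150, Mul(Rational(45, 64), 177978515625), Mul(Rational(1, 64), -70, Pow(75, 6))), 13518)) = Mul(-40152, Add(Add(4900, -3150, Rational(8009033203125, 64), Mul(Rational(1, 64), -70, 177978515625)), 13518)) = Mul(-40152, Add(Add(4900, -3150, Rational(8009033203125, 64), Rational(-6229248046875, 32)), 13518)) = Mul(-40152, Add(Rational(-4449462778625, 64), 13518)) = Mul(-40152, Rational(-4449461913473, 64)) = Rational(22331849343720987, 8)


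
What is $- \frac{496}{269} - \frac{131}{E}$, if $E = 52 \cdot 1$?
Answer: $- \frac{61031}{13988} \approx -4.3631$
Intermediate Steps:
$E = 52$
$- \frac{496}{269} - \frac{131}{E} = - \frac{496}{269} - \frac{131}{52} = - \frac{61031}{13988}$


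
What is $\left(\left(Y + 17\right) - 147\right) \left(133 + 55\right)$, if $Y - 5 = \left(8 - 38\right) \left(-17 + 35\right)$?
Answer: $-125020$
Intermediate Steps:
$Y = -535$ ($Y = 5 + \left(8 - 38\right) \left(-17 + 35\right) = 5 - 540 = -535$)
$\left(\left(Y + 17\right) - 147\right) \left(133 + 55\right) = \left(\left(-535 + 17\right) - 147\right) \left(133 + 55\right) = \left(-518 - 147\right) 188 = \left(-665\right) 188 = -125020$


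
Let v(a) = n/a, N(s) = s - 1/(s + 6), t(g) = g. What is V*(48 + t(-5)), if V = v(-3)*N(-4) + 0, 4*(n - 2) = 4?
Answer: 387/2 ≈ 193.50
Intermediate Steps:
n = 3 (n = 2 + (¼)*4 = 2 + 1 = 3)
N(s) = s - 1/(6 + s)
v(a) = 3/a
V = 9/2 (V = (3/(-3))*((-1 + (-4)² + 6*(-4))/(6 - 4)) + 0 = (3*(-⅓))*((-1 + 16 - 24)/2) + 0 = -(-9)/2 + 0 = -1*(-9/2) + 0 = 9/2 + 0 = 9/2 ≈ 4.5000)
V*(48 + t(-5)) = 9*(48 - 5)/2 = (9/2)*43 = 387/2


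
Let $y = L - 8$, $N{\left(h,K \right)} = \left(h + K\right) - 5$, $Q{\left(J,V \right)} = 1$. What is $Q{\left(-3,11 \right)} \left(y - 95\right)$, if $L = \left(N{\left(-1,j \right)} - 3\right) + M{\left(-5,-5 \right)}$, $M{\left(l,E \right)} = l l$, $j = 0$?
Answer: $-87$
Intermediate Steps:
$N{\left(h,K \right)} = -5 + K + h$ ($N{\left(h,K \right)} = \left(K + h\right) - 5 = -5 + K + h$)
$M{\left(l,E \right)} = l^{2}$
$L = 16$ ($L = \left(\left(-5 + 0 - 1\right) - 3\right) + \left(-5\right)^{2} = \left(-6 - 3\right) + 25 = -9 + 25 = 16$)
$y = 8$ ($y = 16 - 8 = 8$)
$Q{\left(-3,11 \right)} \left(y - 95\right) = 1 \left(8 - 95\right) = 1 \left(-87\right) = -87$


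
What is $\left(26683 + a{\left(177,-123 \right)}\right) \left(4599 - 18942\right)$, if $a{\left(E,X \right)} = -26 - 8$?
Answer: $-382226607$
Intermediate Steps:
$a{\left(E,X \right)} = -34$
$\left(26683 + a{\left(177,-123 \right)}\right) \left(4599 - 18942\right) = \left(26683 - 34\right) \left(4599 - 18942\right) = 26649 \left(-14343\right) = -382226607$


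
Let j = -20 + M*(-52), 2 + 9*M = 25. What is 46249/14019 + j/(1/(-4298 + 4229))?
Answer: 49312451/4673 ≈ 10553.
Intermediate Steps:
M = 23/9 (M = -2/9 + (⅑)*25 = -2/9 + 25/9 = 23/9 ≈ 2.5556)
j = -1376/9 (j = -20 + (23/9)*(-52) = -20 - 1196/9 = -1376/9 ≈ -152.89)
46249/14019 + j/(1/(-4298 + 4229)) = 46249/14019 - 1376/(9*(1/(-4298 + 4229))) = 46249*(1/14019) - 1376/(9*(1/(-69))) = 46249/14019 - 1376/(9*(-1/69)) = 46249/14019 - 1376/9*(-69) = 46249/14019 + 31648/3 = 49312451/4673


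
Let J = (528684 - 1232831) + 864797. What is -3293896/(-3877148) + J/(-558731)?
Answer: 304384494944/541570694797 ≈ 0.56204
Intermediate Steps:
J = 160650 (J = -704147 + 864797 = 160650)
-3293896/(-3877148) + J/(-558731) = -3293896/(-3877148) + 160650/(-558731) = -3293896*(-1/3877148) + 160650*(-1/558731) = 823474/969287 - 160650/558731 = 304384494944/541570694797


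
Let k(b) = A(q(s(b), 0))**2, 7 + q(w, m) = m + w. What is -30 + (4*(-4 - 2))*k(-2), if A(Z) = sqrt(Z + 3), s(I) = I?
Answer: 114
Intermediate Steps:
q(w, m) = -7 + m + w (q(w, m) = -7 + (m + w) = -7 + m + w)
A(Z) = sqrt(3 + Z)
k(b) = -4 + b (k(b) = (sqrt(3 + (-7 + 0 + b)))**2 = (sqrt(3 + (-7 + b)))**2 = (sqrt(-4 + b))**2 = -4 + b)
-30 + (4*(-4 - 2))*k(-2) = -30 + (4*(-4 - 2))*(-4 - 2) = -30 + (4*(-6))*(-6) = -30 - 24*(-6) = -30 + 144 = 114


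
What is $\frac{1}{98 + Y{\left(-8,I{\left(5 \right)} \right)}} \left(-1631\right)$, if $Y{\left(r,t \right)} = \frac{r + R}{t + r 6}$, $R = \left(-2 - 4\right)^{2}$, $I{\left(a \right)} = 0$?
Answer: $- \frac{2796}{167} \approx -16.743$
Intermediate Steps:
$R = 36$ ($R = \left(-6\right)^{2} = 36$)
$Y{\left(r,t \right)} = \frac{36 + r}{t + 6 r}$ ($Y{\left(r,t \right)} = \frac{r + 36}{t + r 6} = \frac{36 + r}{t + 6 r}$)
$\frac{1}{98 + Y{\left(-8,I{\left(5 \right)} \right)}} \left(-1631\right) = \frac{1}{98 + \frac{36 - 8}{0 + 6 \left(-8\right)}} \left(-1631\right) = \frac{1}{98 + \frac{1}{0 - 48} \cdot 28} \left(-1631\right) = \frac{1}{98 + \frac{1}{-48} \cdot 28} \left(-1631\right) = \frac{1}{98 - \frac{7}{12}} \left(-1631\right) = \frac{1}{\frac{1169}{12}} \left(-1631\right) = \frac{12}{1169} \left(-1631\right) = - \frac{2796}{167}$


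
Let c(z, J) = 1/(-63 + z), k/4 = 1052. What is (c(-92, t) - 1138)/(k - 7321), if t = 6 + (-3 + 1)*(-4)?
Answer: 176391/482515 ≈ 0.36557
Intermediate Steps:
k = 4208 (k = 4*1052 = 4208)
t = 14 (t = 6 - 2*(-4) = 6 + 8 = 14)
(c(-92, t) - 1138)/(k - 7321) = (1/(-63 - 92) - 1138)/(4208 - 7321) = (1/(-155) - 1138)/(-3113) = (-1/155 - 1138)*(-1/3113) = -176391/155*(-1/3113) = 176391/482515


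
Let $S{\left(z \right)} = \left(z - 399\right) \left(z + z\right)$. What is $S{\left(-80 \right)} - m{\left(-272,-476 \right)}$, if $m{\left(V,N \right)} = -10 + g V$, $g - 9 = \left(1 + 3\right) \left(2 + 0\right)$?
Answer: $81274$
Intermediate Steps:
$g = 17$ ($g = 9 + \left(1 + 3\right) \left(2 + 0\right) = 9 + 4 \cdot 2 = 9 + 8 = 17$)
$S{\left(z \right)} = 2 z \left(-399 + z\right)$ ($S{\left(z \right)} = \left(-399 + z\right) 2 z = 2 z \left(-399 + z\right)$)
$m{\left(V,N \right)} = -10 + 17 V$
$S{\left(-80 \right)} - m{\left(-272,-476 \right)} = 2 \left(-80\right) \left(-399 - 80\right) - \left(-10 + 17 \left(-272\right)\right) = 2 \left(-80\right) \left(-479\right) - \left(-10 - 4624\right) = 76640 - -4634 = 76640 + 4634 = 81274$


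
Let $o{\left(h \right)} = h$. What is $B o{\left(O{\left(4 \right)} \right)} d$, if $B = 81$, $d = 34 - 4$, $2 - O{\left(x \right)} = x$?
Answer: $-4860$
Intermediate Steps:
$O{\left(x \right)} = 2 - x$
$d = 30$
$B o{\left(O{\left(4 \right)} \right)} d = 81 \left(2 - 4\right) 30 = 81 \left(-2\right) 30 = \left(-162\right) 30 = -4860$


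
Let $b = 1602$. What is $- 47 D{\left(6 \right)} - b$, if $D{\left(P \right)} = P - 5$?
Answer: $-1649$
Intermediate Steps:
$D{\left(P \right)} = -5 + P$
$- 47 D{\left(6 \right)} - b = - 47 \left(-5 + 6\right) - 1602 = \left(-47\right) 1 - 1602 = -47 - 1602 = -1649$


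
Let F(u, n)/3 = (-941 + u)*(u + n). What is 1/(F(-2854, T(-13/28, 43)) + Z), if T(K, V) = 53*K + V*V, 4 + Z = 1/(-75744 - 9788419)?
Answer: 276196564/3237596374334611 ≈ 8.5309e-8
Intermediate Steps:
Z = -39456653/9864163 (Z = -4 + 1/(-75744 - 9788419) = -4 + 1/(-9864163) = -4 - 1/9864163 = -39456653/9864163 ≈ -4.0000)
T(K, V) = V² + 53*K (T(K, V) = 53*K + V² = V² + 53*K)
F(u, n) = 3*(-941 + u)*(n + u) (F(u, n) = 3*((-941 + u)*(u + n)) = 3*((-941 + u)*(n + u)) = 3*(-941 + u)*(n + u))
1/(F(-2854, T(-13/28, 43)) + Z) = 1/((-2823*(43² + 53*(-13/28)) - 2823*(-2854) + 3*(-2854)² + 3*(43² + 53*(-13/28))*(-2854)) - 39456653/9864163) = 1/((-2823*(1849 + 53*(-13*1/28)) + 8056842 + 3*8145316 + 3*(1849 + 53*(-13*1/28))*(-2854)) - 39456653/9864163) = 1/((-2823*(1849 + 53*(-13/28)) + 8056842 + 24435948 + 3*(1849 + 53*(-13/28))*(-2854)) - 39456653/9864163) = 1/((-2823*(1849 - 689/28) + 8056842 + 24435948 + 3*(1849 - 689/28)*(-2854)) - 39456653/9864163) = 1/((-2823*51083/28 + 8056842 + 24435948 + 3*(51083/28)*(-2854)) - 39456653/9864163) = 1/((-144207309/28 + 8056842 + 24435948 - 218686323/14) - 39456653/9864163) = 1/(328218165/28 - 39456653/9864163) = 1/(3237596374334611/276196564) = 276196564/3237596374334611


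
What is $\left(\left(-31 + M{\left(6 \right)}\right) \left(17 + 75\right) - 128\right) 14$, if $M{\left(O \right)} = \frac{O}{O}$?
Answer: $-40432$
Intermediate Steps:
$M{\left(O \right)} = 1$
$\left(\left(-31 + M{\left(6 \right)}\right) \left(17 + 75\right) - 128\right) 14 = \left(\left(-31 + 1\right) \left(17 + 75\right) - 128\right) 14 = \left(\left(-30\right) 92 - 128\right) 14 = \left(-2760 - 128\right) 14 = \left(-2888\right) 14 = -40432$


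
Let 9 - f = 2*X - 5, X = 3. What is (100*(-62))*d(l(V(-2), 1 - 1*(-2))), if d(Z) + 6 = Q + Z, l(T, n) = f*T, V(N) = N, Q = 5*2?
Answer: 74400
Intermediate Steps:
Q = 10
f = 8 (f = 9 - (2*3 - 5) = 9 - (6 - 5) = 9 - 1*1 = 9 - 1 = 8)
l(T, n) = 8*T
d(Z) = 4 + Z (d(Z) = -6 + (10 + Z) = 4 + Z)
(100*(-62))*d(l(V(-2), 1 - 1*(-2))) = (100*(-62))*(4 + 8*(-2)) = -6200*(4 - 16) = -6200*(-12) = 74400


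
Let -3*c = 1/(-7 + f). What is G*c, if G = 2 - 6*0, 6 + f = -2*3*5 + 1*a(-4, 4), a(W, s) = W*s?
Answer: 2/177 ≈ 0.011299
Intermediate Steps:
f = -52 (f = -6 + (-2*3*5 + 1*(-4*4)) = -6 + (-6*5 + 1*(-16)) = -6 + (-30 - 16) = -6 - 46 = -52)
c = 1/177 (c = -1/(3*(-7 - 52)) = -1/3/(-59) = -1/3*(-1/59) = 1/177 ≈ 0.0056497)
G = 2 (G = 2 + 0 = 2)
G*c = 2*(1/177) = 2/177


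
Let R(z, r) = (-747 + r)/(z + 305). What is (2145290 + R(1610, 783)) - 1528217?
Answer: 1181694831/1915 ≈ 6.1707e+5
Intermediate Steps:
R(z, r) = (-747 + r)/(305 + z)
(2145290 + R(1610, 783)) - 1528217 = (2145290 + (-747 + 783)/(305 + 1610)) - 1528217 = (2145290 + 36/1915) - 1528217 = 4108230386/1915 - 1528217 = 1181694831/1915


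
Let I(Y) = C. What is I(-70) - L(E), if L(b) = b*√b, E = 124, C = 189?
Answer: 189 - 248*√31 ≈ -1191.8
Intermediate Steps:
I(Y) = 189
L(b) = b^(3/2)
I(-70) - L(E) = 189 - 124^(3/2) = 189 - 248*√31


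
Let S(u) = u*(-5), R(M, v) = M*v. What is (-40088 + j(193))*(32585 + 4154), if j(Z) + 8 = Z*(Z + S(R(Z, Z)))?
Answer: -1320698421548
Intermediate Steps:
S(u) = -5*u
j(Z) = -8 + Z*(Z - 5*Z²) (j(Z) = -8 + Z*(Z - 5*Z*Z) = -8 + Z*(Z - 5*Z²))
(-40088 + j(193))*(32585 + 4154) = (-40088 + (-8 + 193² - 5*193³))*(32585 + 4154) = (-40088 + (-8 + 37249 - 5*7189057))*36739 = (-40088 + (-8 + 37249 - 35945285))*36739 = (-40088 - 35908044)*36739 = -35948132*36739 = -1320698421548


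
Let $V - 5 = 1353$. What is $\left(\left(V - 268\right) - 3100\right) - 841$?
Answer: $-2851$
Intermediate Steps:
$V = 1358$ ($V = 5 + 1353 = 1358$)
$\left(\left(V - 268\right) - 3100\right) - 841 = \left(\left(1358 - 268\right) - 3100\right) - 841 = \left(1090 - 3100\right) - 841 = -2010 - 841 = -2851$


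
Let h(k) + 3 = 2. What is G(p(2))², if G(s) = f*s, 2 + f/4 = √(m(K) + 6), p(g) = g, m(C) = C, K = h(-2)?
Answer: 576 - 256*√5 ≈ 3.5666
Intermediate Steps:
h(k) = -1 (h(k) = -3 + 2 = -1)
K = -1
f = -8 + 4*√5 (f = -8 + 4*√(-1 + 6) = -8 + 4*√5 ≈ 0.94427)
G(s) = s*(-8 + 4*√5) (G(s) = (-8 + 4*√5)*s = s*(-8 + 4*√5))
G(p(2))² = (4*2*(-2 + √5))² = (-16 + 8*√5)²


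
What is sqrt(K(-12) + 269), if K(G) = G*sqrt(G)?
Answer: sqrt(269 - 24*I*sqrt(3)) ≈ 16.45 - 1.2635*I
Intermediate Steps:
K(G) = G**(3/2)
sqrt(K(-12) + 269) = sqrt((-12)**(3/2) + 269) = sqrt(-24*I*sqrt(3) + 269) = sqrt(269 - 24*I*sqrt(3))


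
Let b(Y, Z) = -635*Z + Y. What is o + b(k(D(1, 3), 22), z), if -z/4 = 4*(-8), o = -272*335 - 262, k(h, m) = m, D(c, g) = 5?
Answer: -172640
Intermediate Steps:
o = -91382 (o = -91120 - 262 = -91382)
z = 128 (z = -16*(-8) = -4*(-32) = 128)
b(Y, Z) = Y - 635*Z
o + b(k(D(1, 3), 22), z) = -91382 + (22 - 635*128) = -91382 + (22 - 81280) = -91382 - 81258 = -172640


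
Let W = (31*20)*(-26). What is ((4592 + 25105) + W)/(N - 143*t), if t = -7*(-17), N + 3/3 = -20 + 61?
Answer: -13577/16977 ≈ -0.79973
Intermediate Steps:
N = 40 (N = -1 + (-20 + 61) = -1 + 41 = 40)
W = -16120 (W = 620*(-26) = -16120)
t = 119
((4592 + 25105) + W)/(N - 143*t) = ((4592 + 25105) - 16120)/(40 - 143*119) = (29697 - 16120)/(40 - 17017) = 13577/(-16977) = 13577*(-1/16977) = -13577/16977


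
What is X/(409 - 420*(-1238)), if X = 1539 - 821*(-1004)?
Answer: 825823/520369 ≈ 1.5870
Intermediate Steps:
X = 825823 (X = 1539 + 824284 = 825823)
X/(409 - 420*(-1238)) = 825823/(409 - 420*(-1238)) = 825823/(409 + 519960) = 825823/520369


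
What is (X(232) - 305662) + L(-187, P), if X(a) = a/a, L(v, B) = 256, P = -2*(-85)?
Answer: -305405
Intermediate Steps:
P = 170
X(a) = 1
(X(232) - 305662) + L(-187, P) = (1 - 305662) + 256 = -305661 + 256 = -305405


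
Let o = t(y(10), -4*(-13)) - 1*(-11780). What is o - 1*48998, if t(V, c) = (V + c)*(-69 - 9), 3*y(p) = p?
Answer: -41534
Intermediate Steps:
y(p) = p/3
t(V, c) = -78*V - 78*c (t(V, c) = (V + c)*(-78) = -78*V - 78*c)
o = 7464 (o = (-26*10 - (-312)*(-13)) - 1*(-11780) = (-78*10/3 - 78*52) + 11780 = (-260 - 4056) + 11780 = -4316 + 11780 = 7464)
o - 1*48998 = 7464 - 1*48998 = 7464 - 48998 = -41534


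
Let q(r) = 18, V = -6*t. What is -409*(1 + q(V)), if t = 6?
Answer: -7771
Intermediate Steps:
V = -36 (V = -6*6 = -36)
-409*(1 + q(V)) = -409*(1 + 18) = -409*19 = -7771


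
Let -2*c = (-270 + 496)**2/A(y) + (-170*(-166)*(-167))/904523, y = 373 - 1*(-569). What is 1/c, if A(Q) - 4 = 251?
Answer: -230653365/22498834024 ≈ -0.010252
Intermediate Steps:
y = 942 (y = 373 + 569 = 942)
A(Q) = 255 (A(Q) = 4 + 251 = 255)
c = -22498834024/230653365 (c = -((-270 + 496)**2/255 + (-170*(-166)*(-167))/904523)/2 = -(226**2*(1/255) + (28220*(-167))*(1/904523))/2 = -(51076*(1/255) - 4712740*1/904523)/2 = -(51076/255 - 4712740/904523)/2 = -1/2*44997668048/230653365 = -22498834024/230653365 ≈ -97.544)
1/c = 1/(-22498834024/230653365) = -230653365/22498834024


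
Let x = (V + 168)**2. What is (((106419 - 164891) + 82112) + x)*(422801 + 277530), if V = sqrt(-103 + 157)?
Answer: 36359784858 + 705933648*sqrt(6) ≈ 3.8089e+10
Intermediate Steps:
V = 3*sqrt(6) (V = sqrt(54) = 3*sqrt(6) ≈ 7.3485)
x = (168 + 3*sqrt(6))**2 (x = (3*sqrt(6) + 168)**2 = (168 + 3*sqrt(6))**2 ≈ 30747.)
(((106419 - 164891) + 82112) + x)*(422801 + 277530) = (((106419 - 164891) + 82112) + (28278 + 1008*sqrt(6)))*(422801 + 277530) = ((-58472 + 82112) + (28278 + 1008*sqrt(6)))*700331 = (23640 + (28278 + 1008*sqrt(6)))*700331 = (51918 + 1008*sqrt(6))*700331 = 36359784858 + 705933648*sqrt(6)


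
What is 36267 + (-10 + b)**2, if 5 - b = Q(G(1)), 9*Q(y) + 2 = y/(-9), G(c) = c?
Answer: 238096783/6561 ≈ 36290.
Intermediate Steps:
Q(y) = -2/9 - y/81 (Q(y) = -2/9 + (y/(-9))/9 = -2/9 + (y*(-1/9))/9 = -2/9 + (-y/9)/9 = -2/9 - y/81)
b = 424/81 (b = 5 - (-2/9 - 1/81*1) = 5 - (-2/9 - 1/81) = 5 - 1*(-19/81) = 5 + 19/81 = 424/81 ≈ 5.2346)
36267 + (-10 + b)**2 = 36267 + (-10 + 424/81)**2 = 36267 + (-386/81)**2 = 36267 + 148996/6561 = 238096783/6561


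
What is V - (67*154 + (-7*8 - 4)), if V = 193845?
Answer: 183587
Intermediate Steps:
V - (67*154 + (-7*8 - 4)) = 193845 - (67*154 + (-7*8 - 4)) = 193845 - (10318 + (-56 - 4)) = 193845 - (10318 - 60) = 193845 - 1*10258 = 193845 - 10258 = 183587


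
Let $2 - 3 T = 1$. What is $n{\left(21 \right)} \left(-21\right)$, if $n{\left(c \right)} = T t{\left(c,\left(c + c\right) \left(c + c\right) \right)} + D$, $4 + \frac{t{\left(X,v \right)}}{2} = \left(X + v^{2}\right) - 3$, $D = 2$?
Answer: $-43563982$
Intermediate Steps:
$T = \frac{1}{3}$ ($T = \frac{2}{3} - \frac{1}{3} = \frac{1}{3} \approx 0.33333$)
$t{\left(X,v \right)} = -14 + 2 X + 2 v^{2}$ ($t{\left(X,v \right)} = -8 + 2 \left(\left(X + v^{2}\right) - 3\right) = -8 + 2 \left(-3 + X + v^{2}\right) = -8 + \left(-6 + 2 X + 2 v^{2}\right) = -14 + 2 X + 2 v^{2}$)
$n{\left(c \right)} = - \frac{8}{3} + \frac{2 c}{3} + \frac{32 c^{4}}{3}$ ($n{\left(c \right)} = \frac{-14 + 2 c + 2 \left(\left(c + c\right) \left(c + c\right)\right)^{2}}{3} + 2 = \frac{-14 + 2 c + 2 \left(2 c 2 c\right)^{2}}{3} + 2 = \frac{-14 + 2 c + 2 \left(4 c^{2}\right)^{2}}{3} + 2 = \frac{-14 + 2 c + 2 \cdot 16 c^{4}}{3} + 2 = \frac{-14 + 2 c + 32 c^{4}}{3} + 2 = \left(- \frac{14}{3} + \frac{2 c}{3} + \frac{32 c^{4}}{3}\right) + 2 = - \frac{8}{3} + \frac{2 c}{3} + \frac{32 c^{4}}{3}$)
$n{\left(21 \right)} \left(-21\right) = \left(- \frac{8}{3} + \frac{2}{3} \cdot 21 + \frac{32 \cdot 21^{4}}{3}\right) \left(-21\right) = \left(- \frac{8}{3} + 14 + \frac{32}{3} \cdot 194481\right) \left(-21\right) = \left(- \frac{8}{3} + 14 + 2074464\right) \left(-21\right) = \frac{6223426}{3} \left(-21\right) = -43563982$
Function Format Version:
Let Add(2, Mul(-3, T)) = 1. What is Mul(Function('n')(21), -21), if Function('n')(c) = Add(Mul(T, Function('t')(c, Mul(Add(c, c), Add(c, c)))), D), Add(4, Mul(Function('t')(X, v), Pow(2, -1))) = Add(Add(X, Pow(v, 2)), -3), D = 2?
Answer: -43563982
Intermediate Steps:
T = Rational(1, 3) (T = Add(Rational(2, 3), Mul(Rational(-1, 3), 1)) = Add(Rational(2, 3), Rational(-1, 3)) = Rational(1, 3) ≈ 0.33333)
Function('t')(X, v) = Add(-14, Mul(2, X), Mul(2, Pow(v, 2))) (Function('t')(X, v) = Add(-8, Mul(2, Add(Add(X, Pow(v, 2)), -3))) = Add(-8, Mul(2, Add(-3, X, Pow(v, 2)))) = Add(-8, Add(-6, Mul(2, X), Mul(2, Pow(v, 2)))) = Add(-14, Mul(2, X), Mul(2, Pow(v, 2))))
Function('n')(c) = Add(Rational(-8, 3), Mul(Rational(2, 3), c), Mul(Rational(32, 3), Pow(c, 4))) (Function('n')(c) = Add(Mul(Rational(1, 3), Add(-14, Mul(2, c), Mul(2, Pow(Mul(Add(c, c), Add(c, c)), 2)))), 2) = Add(Mul(Rational(1, 3), Add(-14, Mul(2, c), Mul(2, Pow(Mul(Mul(2, c), Mul(2, c)), 2)))), 2) = Add(Mul(Rational(1, 3), Add(-14, Mul(2, c), Mul(2, Pow(Mul(4, Pow(c, 2)), 2)))), 2) = Add(Mul(Rational(1, 3), Add(-14, Mul(2, c), Mul(2, Mul(16, Pow(c, 4))))), 2) = Add(Mul(Rational(1, 3), Add(-14, Mul(2, c), Mul(32, Pow(c, 4)))), 2) = Add(Add(Rational(-14, 3), Mul(Rational(2, 3), c), Mul(Rational(32, 3), Pow(c, 4))), 2) = Add(Rational(-8, 3), Mul(Rational(2, 3), c), Mul(Rational(32, 3), Pow(c, 4))))
Mul(Function('n')(21), -21) = Mul(Add(Rational(-8, 3), Mul(Rational(2, 3), 21), Mul(Rational(32, 3), Pow(21, 4))), -21) = Mul(Add(Rational(-8, 3), 14, Mul(Rational(32, 3), 194481)), -21) = Mul(Add(Rational(-8, 3), 14, 2074464), -21) = Mul(Rational(6223426, 3), -21) = -43563982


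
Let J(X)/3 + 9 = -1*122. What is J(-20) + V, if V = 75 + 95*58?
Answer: 5192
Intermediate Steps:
J(X) = -393 (J(X) = -27 + 3*(-1*122) = -27 + 3*(-122) = -27 - 366 = -393)
V = 5585 (V = 75 + 5510 = 5585)
J(-20) + V = -393 + 5585 = 5192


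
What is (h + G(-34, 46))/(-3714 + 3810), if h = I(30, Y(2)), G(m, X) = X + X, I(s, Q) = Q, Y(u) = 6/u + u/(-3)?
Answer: 283/288 ≈ 0.98264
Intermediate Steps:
Y(u) = 6/u - u/3 (Y(u) = 6/u + u*(-1/3) = 6/u - u/3)
G(m, X) = 2*X
h = 7/3 (h = 6/2 - 1/3*2 = 6*(1/2) - 2/3 = 3 - 2/3 = 7/3 ≈ 2.3333)
(h + G(-34, 46))/(-3714 + 3810) = (7/3 + 2*46)/(-3714 + 3810) = (7/3 + 92)/96 = (283/3)*(1/96) = 283/288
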